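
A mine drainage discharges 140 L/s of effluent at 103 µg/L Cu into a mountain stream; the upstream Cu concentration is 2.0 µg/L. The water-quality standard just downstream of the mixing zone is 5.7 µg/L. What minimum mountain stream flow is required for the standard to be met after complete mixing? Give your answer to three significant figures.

Set C_mix = 5.7: (Q·2.000 + 140.0·103.0) / (Q + 140.0) = 5.7
→ Q = 140.0·(103.0 − 5.7)/(5.7 − 2.000) = 3682 L/s.

3680 L/s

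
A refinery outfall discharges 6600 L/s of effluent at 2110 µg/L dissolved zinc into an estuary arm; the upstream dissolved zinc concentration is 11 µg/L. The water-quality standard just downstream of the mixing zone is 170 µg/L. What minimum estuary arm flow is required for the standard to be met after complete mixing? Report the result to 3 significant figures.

80500 L/s

Set C_mix = 170: (Q·11.00 + 6600·2110) / (Q + 6600) = 170
→ Q = 6600·(2110 − 170)/(170 − 11.00) = 80530 L/s.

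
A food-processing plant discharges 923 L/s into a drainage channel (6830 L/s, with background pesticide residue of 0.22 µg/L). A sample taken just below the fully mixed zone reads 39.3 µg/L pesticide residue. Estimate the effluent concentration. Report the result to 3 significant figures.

328 µg/L

Mass balance: 6830·0.2200 + 923.0·Cₑ = 7753·39.30
→ Cₑ = (7753·39.30 − 6830·0.2200) / 923.0 = 328.5 µg/L.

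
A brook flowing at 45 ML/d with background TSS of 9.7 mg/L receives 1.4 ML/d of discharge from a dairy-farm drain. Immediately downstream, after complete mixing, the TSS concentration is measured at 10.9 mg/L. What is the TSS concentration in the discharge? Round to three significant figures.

49.5 mg/L

Mass balance: 45.00·9.700 + 1.400·Cₑ = 46.40·10.90
→ Cₑ = (46.40·10.90 − 45.00·9.700) / 1.400 = 49.47 mg/L.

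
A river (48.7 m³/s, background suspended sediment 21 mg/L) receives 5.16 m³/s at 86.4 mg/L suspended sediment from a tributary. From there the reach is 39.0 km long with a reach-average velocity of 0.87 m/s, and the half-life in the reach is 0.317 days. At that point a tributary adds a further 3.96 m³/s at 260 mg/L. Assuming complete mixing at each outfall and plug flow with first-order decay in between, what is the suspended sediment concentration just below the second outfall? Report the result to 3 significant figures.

Conservation of mass: C = (48.70·21.00 + 5.160·86.40) / 53.86 = 1469/53.86 = 27.27 mg/L; combined flow 53.86 m³/s.
Travel time t = 39.0·1000 / 0.87 = 44830 s = 12.45 h.
Half-life 0.317 d → k = ln 2 / 0.317 = 2.187 d⁻¹.
Applying C = C₀e^(−kt): 27.27 × 0.3216 = 8.768 mg/L.
Second outfall: C = (53.86·8.768 + 3.960·260.0)/57.82 = 25.97 mg/L.

26.0 mg/L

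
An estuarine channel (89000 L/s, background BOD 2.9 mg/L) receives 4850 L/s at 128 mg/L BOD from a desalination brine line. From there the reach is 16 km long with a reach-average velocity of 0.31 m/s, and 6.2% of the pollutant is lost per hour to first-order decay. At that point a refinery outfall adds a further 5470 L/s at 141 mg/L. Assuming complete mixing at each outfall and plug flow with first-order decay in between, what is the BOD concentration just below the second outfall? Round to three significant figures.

After mixing, C = (89000·2.900 + 4850·128.0) / 93850 = 878900/93850 = 9.365 mg/L; combined flow 93850 L/s.
Travel time t = 16·1000 / 0.31 = 51610 s = 14.34 h.
6.2%/h lost → k = −ln(1 − 0.062) = 0.06401 h⁻¹.
Decay over the reach: 9.365·exp(−kt) = 9.365·0.3995 = 3.741 mg/L.
Second outfall: C = (93850·3.741 + 5470·141.0)/99320 = 11.30 mg/L.

11.3 mg/L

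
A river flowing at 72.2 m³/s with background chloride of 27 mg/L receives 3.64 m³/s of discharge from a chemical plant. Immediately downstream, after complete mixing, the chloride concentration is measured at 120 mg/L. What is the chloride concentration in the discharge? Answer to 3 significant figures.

1960 mg/L

Mass balance: 72.20·27.00 + 3.640·Cₑ = 75.84·120.0
→ Cₑ = (75.84·120.0 − 72.20·27.00) / 3.640 = 1965 mg/L.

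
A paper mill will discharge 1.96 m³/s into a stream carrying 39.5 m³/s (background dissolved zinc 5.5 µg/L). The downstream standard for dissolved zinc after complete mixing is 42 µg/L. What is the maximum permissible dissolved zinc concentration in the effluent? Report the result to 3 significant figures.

778 µg/L

At the limit, (Qr·Cr + Qe·Cₑ)/(Qr + Qe) = 42:
Cₑ = (41.46·42 − 39.50·5.500) / 1.960 = 777.6 µg/L.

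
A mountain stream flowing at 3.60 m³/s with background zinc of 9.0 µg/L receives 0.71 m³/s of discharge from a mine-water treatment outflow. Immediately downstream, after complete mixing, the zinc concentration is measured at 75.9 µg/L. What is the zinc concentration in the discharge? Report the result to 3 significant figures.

Mass balance: 3.600·9.000 + 0.7100·Cₑ = 4.310·75.90
→ Cₑ = (4.310·75.90 − 3.600·9.000) / 0.7100 = 415.1 µg/L.

415 µg/L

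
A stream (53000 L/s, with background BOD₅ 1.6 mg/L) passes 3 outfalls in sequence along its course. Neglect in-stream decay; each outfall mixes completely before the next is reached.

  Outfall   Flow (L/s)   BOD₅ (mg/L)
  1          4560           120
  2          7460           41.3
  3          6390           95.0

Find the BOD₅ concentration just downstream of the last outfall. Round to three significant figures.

Outfall 1: combined Q = 57560 L/s; C = (53000·1.600 + 4560·120.0)/57560 = 10.98 mg/L.
Outfall 2: combined Q = 65020 L/s; C = (57560·10.98 + 7460·41.30)/65020 = 14.46 mg/L.
Outfall 3: combined Q = 71410 L/s; C = (65020·14.46 + 6390·95.00)/71410 = 21.67 mg/L.

21.7 mg/L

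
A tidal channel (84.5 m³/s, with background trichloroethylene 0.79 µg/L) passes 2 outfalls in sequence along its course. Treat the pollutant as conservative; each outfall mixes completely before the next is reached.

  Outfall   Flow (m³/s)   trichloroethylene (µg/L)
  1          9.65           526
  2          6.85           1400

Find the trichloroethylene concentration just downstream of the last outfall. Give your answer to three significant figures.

Outfall 1: combined Q = 94.15 m³/s; C = (84.50·0.7900 + 9.650·526.0)/94.15 = 54.62 µg/L.
Outfall 2: combined Q = 101.0 m³/s; C = (94.15·54.62 + 6.850·1400)/101.0 = 145.9 µg/L.

146 µg/L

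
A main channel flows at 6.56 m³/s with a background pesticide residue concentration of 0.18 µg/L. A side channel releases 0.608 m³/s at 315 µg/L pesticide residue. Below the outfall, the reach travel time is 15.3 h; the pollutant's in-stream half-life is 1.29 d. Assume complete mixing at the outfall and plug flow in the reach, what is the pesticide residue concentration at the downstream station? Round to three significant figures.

Mixed concentration C = ΣQC/ΣQ = (6.560·0.1800 + 0.6080·315.0) / 7.168 = 192.7/7.168 = 26.88 µg/L.
Half-life 1.29 d → k = ln 2 / 1.29 = 0.5373 d⁻¹.
After decay, C = 26.88 × e^(−kt) = 26.88 × 0.7100 = 19.09 µg/L.

19.1 µg/L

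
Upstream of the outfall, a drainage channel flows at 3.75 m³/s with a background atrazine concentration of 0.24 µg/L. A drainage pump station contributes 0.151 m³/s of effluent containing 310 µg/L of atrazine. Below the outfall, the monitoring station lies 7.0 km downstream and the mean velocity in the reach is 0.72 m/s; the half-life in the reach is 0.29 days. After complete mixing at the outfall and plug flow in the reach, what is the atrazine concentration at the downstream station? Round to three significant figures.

Mixed concentration C = ΣQC/ΣQ = (3.750·0.2400 + 0.1510·310.0) / 3.901 = 47.71/3.901 = 12.23 µg/L.
Travel time t = 7.0·1000 / 0.72 = 9722 s = 2.701 h.
Half-life 0.29 d → k = ln 2 / 0.29 = 2.390 d⁻¹.
After decay, C = 12.23 × e^(−kt) = 12.23 × 0.7642 = 9.346 µg/L.

9.35 µg/L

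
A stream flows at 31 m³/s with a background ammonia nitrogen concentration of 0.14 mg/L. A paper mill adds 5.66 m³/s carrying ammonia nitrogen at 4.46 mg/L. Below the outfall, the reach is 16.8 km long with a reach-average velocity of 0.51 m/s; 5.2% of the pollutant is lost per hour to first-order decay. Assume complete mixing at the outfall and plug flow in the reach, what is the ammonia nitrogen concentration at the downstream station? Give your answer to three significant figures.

0.495 mg/L

After mixing, C = (31.00·0.1400 + 5.660·4.460) / 36.66 = 29.58/36.66 = 0.8070 mg/L.
Travel time t = 16.8·1000 / 0.51 = 32940 s = 9.150 h.
5.2%/h lost → k = −ln(1 − 0.052) = 0.05340 h⁻¹.
Applying C = C₀e^(−kt): 0.8070 × 0.6135 = 0.4950 mg/L.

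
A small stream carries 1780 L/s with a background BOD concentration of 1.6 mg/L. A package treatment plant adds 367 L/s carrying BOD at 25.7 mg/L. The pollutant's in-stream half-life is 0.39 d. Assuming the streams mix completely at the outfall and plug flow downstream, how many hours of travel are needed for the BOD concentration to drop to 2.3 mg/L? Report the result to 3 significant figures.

After mixing, C = (1780·1.600 + 367.0·25.70) / 2147 = 12280/2147 = 5.720 mg/L.
Half-life 0.39 d → k = ln 2 / 0.39 = 1.777 d⁻¹.
5.720·exp(−k·t) = 2.3 → t = ln(5.720/2.3)/k = 44290 s = 12.30 h.

12.3 h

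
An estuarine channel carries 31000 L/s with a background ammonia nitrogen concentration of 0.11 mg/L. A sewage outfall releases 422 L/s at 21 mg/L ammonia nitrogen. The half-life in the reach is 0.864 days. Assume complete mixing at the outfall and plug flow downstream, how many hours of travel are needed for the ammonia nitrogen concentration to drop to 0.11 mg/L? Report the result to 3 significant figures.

Mixed concentration C = ΣQC/ΣQ = (31000·0.1100 + 422.0·21.00) / 31420 = 12270/31420 = 0.3906 mg/L.
Half-life 0.864 d → k = ln 2 / 0.864 = 0.8023 d⁻¹.
0.3906·exp(−k·t) = 0.11 → t = ln(0.3906/0.11)/k = 136500 s = 37.91 h.

37.9 h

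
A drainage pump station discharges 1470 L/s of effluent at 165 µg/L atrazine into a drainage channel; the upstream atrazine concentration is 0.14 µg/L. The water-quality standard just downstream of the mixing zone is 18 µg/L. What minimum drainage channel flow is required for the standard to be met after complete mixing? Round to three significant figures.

12100 L/s

Set C_mix = 18: (Q·0.1400 + 1470·165.0) / (Q + 1470) = 18
→ Q = 1470·(165.0 − 18)/(18 − 0.1400) = 12100 L/s.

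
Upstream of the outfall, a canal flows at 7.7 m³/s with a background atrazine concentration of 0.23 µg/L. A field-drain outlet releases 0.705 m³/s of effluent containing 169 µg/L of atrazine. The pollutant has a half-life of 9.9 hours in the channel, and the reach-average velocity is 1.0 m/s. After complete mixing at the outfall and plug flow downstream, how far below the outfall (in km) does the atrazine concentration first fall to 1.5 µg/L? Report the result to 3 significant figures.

116 km

Conservation of mass: C = (7.700·0.2300 + 0.7050·169.0) / 8.405 = 120.9/8.405 = 14.39 µg/L.
Half-life 9.9 h → k = ln 2 / 9.9 = 0.07001 h⁻¹ = 1.680 d⁻¹.
Set 14.39·exp(−k·t) = 1.5 → t = ln(14.39/1.5)/k = 116200 s = 32.29 h.
Distance = v·t = 1.0·116200 = 116200 m = 116.2 km.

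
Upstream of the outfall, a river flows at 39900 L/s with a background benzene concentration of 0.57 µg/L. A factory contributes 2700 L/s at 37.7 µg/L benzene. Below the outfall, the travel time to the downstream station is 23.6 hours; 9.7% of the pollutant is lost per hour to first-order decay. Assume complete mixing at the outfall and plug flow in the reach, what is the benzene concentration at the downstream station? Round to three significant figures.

Flow-weighted average: C = (39900·0.5700 + 2700·37.70) / 42600 = 124500/42600 = 2.923 µg/L.
9.7%/h lost → k = −ln(1 − 0.097) = 0.1020 h⁻¹.
After decay, C = 2.923 × e^(−kt) = 2.923 × 0.09000 = 0.2631 µg/L.

0.263 µg/L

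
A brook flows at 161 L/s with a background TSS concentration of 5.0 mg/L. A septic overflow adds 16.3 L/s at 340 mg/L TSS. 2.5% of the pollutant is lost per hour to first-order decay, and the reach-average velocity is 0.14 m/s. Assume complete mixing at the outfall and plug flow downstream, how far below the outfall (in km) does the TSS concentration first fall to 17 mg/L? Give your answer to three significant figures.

Mass balance: C = (161.0·5.000 + 16.30·340.0) / 177.3 = 6347/177.3 = 35.80 mg/L.
2.5%/h lost → k = −ln(1 − 0.025) = 0.02532 h⁻¹.
Set 35.80·exp(−k·t) = 17 → t = ln(35.80/17)/k = 105900 s = 29.41 h.
Distance = v·t = 0.14·105900 = 14820 m = 14.82 km.

14.8 km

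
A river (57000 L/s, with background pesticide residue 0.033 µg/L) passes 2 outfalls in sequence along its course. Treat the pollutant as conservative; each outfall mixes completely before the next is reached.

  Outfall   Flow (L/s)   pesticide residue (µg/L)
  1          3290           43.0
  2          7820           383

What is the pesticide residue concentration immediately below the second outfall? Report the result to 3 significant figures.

46.1 µg/L

After outfall 1: Q = 57000 + 3290 = 60290 L/s; C = (57000·0.03300 + 3290·43.00)/60290 = 2.378 µg/L.
After outfall 2: Q = 60290 + 7820 = 68110 L/s; C = (60290·2.378 + 7820·383.0)/68110 = 46.08 µg/L.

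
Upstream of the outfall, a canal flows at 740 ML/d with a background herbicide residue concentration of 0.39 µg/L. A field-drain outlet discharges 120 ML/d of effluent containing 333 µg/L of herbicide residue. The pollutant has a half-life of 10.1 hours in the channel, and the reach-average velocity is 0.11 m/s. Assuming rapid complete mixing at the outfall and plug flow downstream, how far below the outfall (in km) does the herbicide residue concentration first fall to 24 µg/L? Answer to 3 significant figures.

3.85 km

Conservation of mass: C = (740.0·0.3900 + 120.0·333.0) / 860.0 = 40250/860.0 = 46.80 µg/L.
Half-life 10.1 h → k = ln 2 / 10.1 = 0.06863 h⁻¹ = 1.647 d⁻¹.
Set 46.80·exp(−k·t) = 24 → t = ln(46.80/24)/k = 35030 s = 9.731 h.
Distance = v·t = 0.11·35030 = 3854 m = 3.854 km.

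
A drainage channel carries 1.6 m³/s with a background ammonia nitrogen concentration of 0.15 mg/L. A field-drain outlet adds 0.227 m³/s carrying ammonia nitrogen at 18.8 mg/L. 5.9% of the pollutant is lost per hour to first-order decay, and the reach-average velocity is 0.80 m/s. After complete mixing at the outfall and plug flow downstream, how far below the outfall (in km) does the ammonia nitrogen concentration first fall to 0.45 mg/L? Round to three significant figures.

80.6 km

Flow-weighted average: C = (1.600·0.1500 + 0.2270·18.80) / 1.827 = 4.508/1.827 = 2.467 mg/L.
5.9%/h lost → k = −ln(1 − 0.059) = 0.06081 h⁻¹.
Set 2.467·exp(−k·t) = 0.45 → t = ln(2.467/0.45)/k = 100700 s = 27.98 h.
Distance = v·t = 0.80·100700 = 80590 m = 80.59 km.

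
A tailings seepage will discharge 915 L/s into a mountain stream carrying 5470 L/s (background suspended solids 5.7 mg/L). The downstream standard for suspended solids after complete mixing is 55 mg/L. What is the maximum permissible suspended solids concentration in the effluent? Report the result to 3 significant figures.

350 mg/L

At the limit, (Qr·Cr + Qe·Cₑ)/(Qr + Qe) = 55:
Cₑ = (6385·55 − 5470·5.700) / 915.0 = 349.7 mg/L.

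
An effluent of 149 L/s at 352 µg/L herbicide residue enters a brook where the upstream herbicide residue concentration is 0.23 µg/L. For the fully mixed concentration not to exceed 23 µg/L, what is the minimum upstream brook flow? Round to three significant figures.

2150 L/s

Set C_mix = 23: (Q·0.2300 + 149.0·352.0) / (Q + 149.0) = 23
→ Q = 149.0·(352.0 − 23)/(23 − 0.2300) = 2153 L/s.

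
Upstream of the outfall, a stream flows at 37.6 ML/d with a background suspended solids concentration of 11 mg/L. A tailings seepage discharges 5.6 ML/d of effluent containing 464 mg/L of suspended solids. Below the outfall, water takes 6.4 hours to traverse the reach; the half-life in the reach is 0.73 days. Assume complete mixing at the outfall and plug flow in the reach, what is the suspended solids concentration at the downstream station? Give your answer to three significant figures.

54.1 mg/L

Mass balance: C = (37.60·11.00 + 5.600·464.0) / 43.20 = 3012/43.20 = 69.72 mg/L.
Half-life 0.73 d → k = ln 2 / 0.73 = 0.9495 d⁻¹.
Decay over the reach: 69.72·exp(−kt) = 69.72·0.7763 = 54.13 mg/L.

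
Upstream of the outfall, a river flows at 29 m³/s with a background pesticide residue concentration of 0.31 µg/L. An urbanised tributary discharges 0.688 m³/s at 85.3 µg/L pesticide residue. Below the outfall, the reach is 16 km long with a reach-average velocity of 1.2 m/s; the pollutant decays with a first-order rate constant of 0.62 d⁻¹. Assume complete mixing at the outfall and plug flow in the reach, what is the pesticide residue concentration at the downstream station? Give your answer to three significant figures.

2.07 µg/L

Mass balance: C = (29.00·0.3100 + 0.6880·85.30) / 29.69 = 67.68/29.69 = 2.280 µg/L.
Travel time t = 16·1000 / 1.2 = 13330 s = 3.704 h.
First-order decay: C = 2.280·exp(−k·t) = 2.280·0.9088 = 2.072 µg/L.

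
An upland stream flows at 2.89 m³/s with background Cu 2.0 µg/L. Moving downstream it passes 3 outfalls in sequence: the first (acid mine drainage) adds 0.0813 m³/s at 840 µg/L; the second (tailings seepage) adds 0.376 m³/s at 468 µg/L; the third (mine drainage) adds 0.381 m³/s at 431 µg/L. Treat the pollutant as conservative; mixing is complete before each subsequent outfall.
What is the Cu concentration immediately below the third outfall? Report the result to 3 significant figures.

111 µg/L

After outfall 1: Q = 2.890 + 0.08130 = 2.971 m³/s; C = (2.890·2.000 + 0.08130·840.0)/2.971 = 24.93 µg/L.
After outfall 2: Q = 2.971 + 0.3760 = 3.347 m³/s; C = (2.971·24.93 + 0.3760·468.0)/3.347 = 74.70 µg/L.
After outfall 3: Q = 3.347 + 0.3810 = 3.728 m³/s; C = (3.347·74.70 + 0.3810·431.0)/3.728 = 111.1 µg/L.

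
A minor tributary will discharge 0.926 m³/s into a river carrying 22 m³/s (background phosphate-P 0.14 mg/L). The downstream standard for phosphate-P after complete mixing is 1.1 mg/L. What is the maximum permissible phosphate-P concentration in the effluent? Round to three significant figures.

At the limit, (Qr·Cr + Qe·Cₑ)/(Qr + Qe) = 1.1:
Cₑ = (22.93·1.1 − 22.00·0.1400) / 0.9260 = 23.91 mg/L.

23.9 mg/L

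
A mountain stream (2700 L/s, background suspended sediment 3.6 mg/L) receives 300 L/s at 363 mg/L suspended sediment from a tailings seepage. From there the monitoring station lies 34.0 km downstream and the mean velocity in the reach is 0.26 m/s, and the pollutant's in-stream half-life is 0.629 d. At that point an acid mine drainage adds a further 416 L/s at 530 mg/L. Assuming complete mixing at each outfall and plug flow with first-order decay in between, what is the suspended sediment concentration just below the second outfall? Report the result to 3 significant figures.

Mass balance: C = (2700·3.600 + 300.0·363.0) / 3000 = 118600/3000 = 39.54 mg/L; combined flow 3000 L/s.
Travel time t = 34.0·1000 / 0.26 = 130800 s = 36.32 h.
Half-life 0.629 d → k = ln 2 / 0.629 = 1.102 d⁻¹.
After decay, C = 39.54 × e^(−kt) = 39.54 × 0.1886 = 7.459 mg/L.
Second outfall: C = (3000·7.459 + 416.0·530.0)/3416 = 71.09 mg/L.

71.1 mg/L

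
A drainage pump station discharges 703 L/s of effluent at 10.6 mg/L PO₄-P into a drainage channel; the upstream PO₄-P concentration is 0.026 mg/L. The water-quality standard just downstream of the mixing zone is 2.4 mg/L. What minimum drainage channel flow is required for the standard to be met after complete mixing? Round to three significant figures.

2430 L/s

Set C_mix = 2.4: (Q·0.02600 + 703.0·10.60) / (Q + 703.0) = 2.4
→ Q = 703.0·(10.60 − 2.4)/(2.4 − 0.02600) = 2428 L/s.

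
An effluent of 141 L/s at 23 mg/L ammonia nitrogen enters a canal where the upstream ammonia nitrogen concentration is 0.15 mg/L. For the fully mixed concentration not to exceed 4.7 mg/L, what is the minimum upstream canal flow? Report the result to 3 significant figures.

Set C_mix = 4.7: (Q·0.1500 + 141.0·23.00) / (Q + 141.0) = 4.7
→ Q = 141.0·(23.00 − 4.7)/(4.7 − 0.1500) = 567.1 L/s.

567 L/s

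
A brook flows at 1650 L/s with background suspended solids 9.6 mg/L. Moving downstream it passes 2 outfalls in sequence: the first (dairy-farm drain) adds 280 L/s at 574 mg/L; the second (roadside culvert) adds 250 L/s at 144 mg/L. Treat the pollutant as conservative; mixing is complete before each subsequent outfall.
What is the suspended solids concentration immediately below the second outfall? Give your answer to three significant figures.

97.5 mg/L

Outfall 1: combined Q = 1930 L/s; C = (1650·9.600 + 280.0·574.0)/1930 = 91.48 mg/L.
Outfall 2: combined Q = 2180 L/s; C = (1930·91.48 + 250.0·144.0)/2180 = 97.50 mg/L.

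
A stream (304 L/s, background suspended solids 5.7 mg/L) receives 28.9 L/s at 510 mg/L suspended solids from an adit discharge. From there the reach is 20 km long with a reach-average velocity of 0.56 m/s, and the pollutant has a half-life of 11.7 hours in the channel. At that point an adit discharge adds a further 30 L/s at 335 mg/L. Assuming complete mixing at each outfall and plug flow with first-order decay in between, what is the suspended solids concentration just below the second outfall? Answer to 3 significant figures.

Flow-weighted average: C = (304.0·5.700 + 28.90·510.0) / 332.9 = 16470/332.9 = 49.48 mg/L; combined flow 332.9 L/s.
Travel time t = 20·1000 / 0.56 = 35710 s = 9.921 h.
Half-life 11.7 h → k = ln 2 / 11.7 = 0.05924 h⁻¹ = 1.422 d⁻¹.
After decay, C = 49.48 × e^(−kt) = 49.48 × 0.5556 = 27.49 mg/L.
Second outfall: C = (332.9·27.49 + 30.00·335.0)/362.9 = 52.91 mg/L.

52.9 mg/L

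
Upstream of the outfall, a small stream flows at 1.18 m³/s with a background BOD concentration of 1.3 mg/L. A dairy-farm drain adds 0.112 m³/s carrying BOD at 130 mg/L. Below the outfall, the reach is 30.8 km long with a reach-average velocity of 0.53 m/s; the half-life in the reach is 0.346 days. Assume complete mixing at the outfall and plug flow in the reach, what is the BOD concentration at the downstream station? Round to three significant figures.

Mass balance: C = (1.180·1.300 + 0.1120·130.0) / 1.292 = 16.09/1.292 = 12.46 mg/L.
Travel time t = 30.8·1000 / 0.53 = 58110 s = 16.14 h.
Half-life 0.346 d → k = ln 2 / 0.346 = 2.003 d⁻¹.
Decay over the reach: 12.46·exp(−kt) = 12.46·0.2599 = 3.238 mg/L.

3.24 mg/L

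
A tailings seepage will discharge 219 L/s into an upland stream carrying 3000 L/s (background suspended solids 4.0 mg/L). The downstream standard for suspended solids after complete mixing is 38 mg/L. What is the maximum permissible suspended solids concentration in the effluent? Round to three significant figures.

At the limit, (Qr·Cr + Qe·Cₑ)/(Qr + Qe) = 38:
Cₑ = (3219·38 − 3000·4.000) / 219.0 = 503.8 mg/L.

504 mg/L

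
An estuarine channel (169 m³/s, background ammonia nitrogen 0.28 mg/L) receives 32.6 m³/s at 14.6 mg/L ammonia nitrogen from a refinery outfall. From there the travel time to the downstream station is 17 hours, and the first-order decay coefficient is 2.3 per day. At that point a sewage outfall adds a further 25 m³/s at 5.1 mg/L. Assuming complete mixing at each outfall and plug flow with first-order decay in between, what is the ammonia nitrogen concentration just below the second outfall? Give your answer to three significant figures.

After mixing, C = (169.0·0.2800 + 32.60·14.60) / 201.6 = 523.3/201.6 = 2.596 mg/L; combined flow 201.6 m³/s.
Decay over the reach: 2.596·exp(−kt) = 2.596·0.1961 = 0.5090 mg/L.
Second outfall: C = (201.6·0.5090 + 25.00·5.100)/226.6 = 1.015 mg/L.

1.02 mg/L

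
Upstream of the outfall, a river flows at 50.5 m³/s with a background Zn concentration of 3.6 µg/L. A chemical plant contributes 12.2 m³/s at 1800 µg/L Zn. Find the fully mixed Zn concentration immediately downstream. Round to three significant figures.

353 µg/L

Mass balance: C = (50.50·3.600 + 12.20·1800) / 62.70 = 22140/62.70 = 353.1 µg/L.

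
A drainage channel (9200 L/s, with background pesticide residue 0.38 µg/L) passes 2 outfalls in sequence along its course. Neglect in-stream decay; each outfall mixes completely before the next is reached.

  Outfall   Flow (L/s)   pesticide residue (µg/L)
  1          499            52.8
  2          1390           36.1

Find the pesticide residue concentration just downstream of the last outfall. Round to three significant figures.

7.22 µg/L

Outfall 1: combined Q = 9699 L/s; C = (9200·0.3800 + 499.0·52.80)/9699 = 3.077 µg/L.
Outfall 2: combined Q = 11090 L/s; C = (9699·3.077 + 1390·36.10)/11090 = 7.216 µg/L.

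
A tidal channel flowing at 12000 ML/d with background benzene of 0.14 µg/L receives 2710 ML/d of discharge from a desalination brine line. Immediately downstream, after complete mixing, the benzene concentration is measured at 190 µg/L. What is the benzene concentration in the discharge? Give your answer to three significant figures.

Mass balance: 12000·0.1400 + 2710·Cₑ = 14710·190.0
→ Cₑ = (14710·190.0 − 12000·0.1400) / 2710 = 1031 µg/L.

1030 µg/L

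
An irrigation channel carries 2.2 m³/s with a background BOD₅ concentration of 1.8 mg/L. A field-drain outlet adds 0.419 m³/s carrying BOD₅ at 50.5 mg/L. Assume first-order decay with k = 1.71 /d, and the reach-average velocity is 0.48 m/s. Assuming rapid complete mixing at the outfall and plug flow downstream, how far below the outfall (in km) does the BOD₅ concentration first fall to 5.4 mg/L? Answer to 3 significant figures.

13.9 km

Mass balance: C = (2.200·1.800 + 0.4190·50.50) / 2.619 = 25.12/2.619 = 9.591 mg/L.
Set 9.591·exp(−k·t) = 5.4 → t = ln(9.591/5.4)/k = 29020 s = 8.062 h.
Distance = v·t = 0.48·29020 = 13930 m = 13.93 km.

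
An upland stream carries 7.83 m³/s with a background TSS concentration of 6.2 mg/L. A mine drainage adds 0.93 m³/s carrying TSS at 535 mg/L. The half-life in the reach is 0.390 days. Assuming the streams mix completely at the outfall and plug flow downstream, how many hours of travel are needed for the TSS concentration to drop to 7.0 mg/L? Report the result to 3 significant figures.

Mass balance: C = (7.830·6.200 + 0.9300·535.0) / 8.760 = 546.1/8.760 = 62.34 mg/L.
Half-life 0.390 d → k = ln 2 / 0.390 = 1.777 d⁻¹.
62.34·exp(−k·t) = 7.0 → t = ln(62.34/7.0)/k = 106300 s = 29.53 h.

29.5 h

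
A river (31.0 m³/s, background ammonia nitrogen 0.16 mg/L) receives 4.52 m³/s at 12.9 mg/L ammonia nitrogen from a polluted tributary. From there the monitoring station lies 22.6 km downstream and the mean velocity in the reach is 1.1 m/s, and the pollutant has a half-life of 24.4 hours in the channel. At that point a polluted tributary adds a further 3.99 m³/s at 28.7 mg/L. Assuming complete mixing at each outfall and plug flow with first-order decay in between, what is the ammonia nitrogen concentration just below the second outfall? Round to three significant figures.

4.26 mg/L

Mass balance: C = (31.00·0.1600 + 4.520·12.90) / 35.52 = 63.27/35.52 = 1.781 mg/L; combined flow 35.52 m³/s.
Travel time t = 22.6·1000 / 1.1 = 20550 s = 5.707 h.
Half-life 24.4 h → k = ln 2 / 24.4 = 0.02841 h⁻¹ = 0.6818 d⁻¹.
First-order decay: C = 1.781·exp(−k·t) = 1.781·0.8503 = 1.515 mg/L.
Second outfall: C = (35.52·1.515 + 3.990·28.70)/39.51 = 4.260 mg/L.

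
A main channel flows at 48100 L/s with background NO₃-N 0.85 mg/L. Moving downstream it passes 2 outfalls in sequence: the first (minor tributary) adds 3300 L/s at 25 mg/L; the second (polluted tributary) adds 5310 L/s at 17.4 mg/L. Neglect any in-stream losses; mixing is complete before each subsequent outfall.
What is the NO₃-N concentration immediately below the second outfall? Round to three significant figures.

Outfall 1: combined Q = 51400 L/s; C = (48100·0.8500 + 3300·25.00)/51400 = 2.400 mg/L.
Outfall 2: combined Q = 56710 L/s; C = (51400·2.400 + 5310·17.40)/56710 = 3.805 mg/L.

3.80 mg/L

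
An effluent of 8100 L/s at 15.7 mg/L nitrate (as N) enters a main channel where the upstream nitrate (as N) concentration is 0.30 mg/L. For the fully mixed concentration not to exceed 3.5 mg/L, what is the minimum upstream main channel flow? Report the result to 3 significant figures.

30900 L/s

Set C_mix = 3.5: (Q·0.3000 + 8100·15.70) / (Q + 8100) = 3.5
→ Q = 8100·(15.70 − 3.5)/(3.5 − 0.3000) = 30880 L/s.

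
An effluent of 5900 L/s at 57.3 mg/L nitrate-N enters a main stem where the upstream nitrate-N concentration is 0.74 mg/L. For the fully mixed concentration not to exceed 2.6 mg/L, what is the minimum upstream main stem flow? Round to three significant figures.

174000 L/s

Set C_mix = 2.6: (Q·0.7400 + 5900·57.30) / (Q + 5900) = 2.6
→ Q = 5900·(57.30 − 2.6)/(2.6 − 0.7400) = 173500 L/s.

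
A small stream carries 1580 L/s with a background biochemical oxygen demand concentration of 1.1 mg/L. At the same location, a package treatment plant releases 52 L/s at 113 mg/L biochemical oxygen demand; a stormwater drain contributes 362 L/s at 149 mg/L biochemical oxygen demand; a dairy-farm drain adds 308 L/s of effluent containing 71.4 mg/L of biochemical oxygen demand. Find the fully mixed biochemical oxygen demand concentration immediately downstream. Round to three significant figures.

After mixing, C = (1580·1.100 + 52.00·113.0 + 362.0·149.0 + 308.0·71.40) / 2302 = 83540/2302 = 36.29 mg/L.

36.3 mg/L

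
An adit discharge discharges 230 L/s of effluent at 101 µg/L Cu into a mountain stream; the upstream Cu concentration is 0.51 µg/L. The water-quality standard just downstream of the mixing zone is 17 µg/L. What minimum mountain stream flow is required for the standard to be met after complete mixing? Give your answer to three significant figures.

Set C_mix = 17: (Q·0.5100 + 230.0·101.0) / (Q + 230.0) = 17
→ Q = 230.0·(101.0 − 17)/(17 − 0.5100) = 1172 L/s.

1170 L/s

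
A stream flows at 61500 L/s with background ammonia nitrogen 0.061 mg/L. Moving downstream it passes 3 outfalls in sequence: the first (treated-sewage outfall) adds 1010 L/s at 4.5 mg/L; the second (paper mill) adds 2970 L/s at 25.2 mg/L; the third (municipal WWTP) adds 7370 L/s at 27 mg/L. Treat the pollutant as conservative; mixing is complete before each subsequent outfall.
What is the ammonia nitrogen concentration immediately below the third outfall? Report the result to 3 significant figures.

3.87 mg/L

After outfall 1: Q = 61500 + 1010 = 62510 L/s; C = (61500·0.06100 + 1010·4.500)/62510 = 0.1327 mg/L.
After outfall 2: Q = 62510 + 2970 = 65480 L/s; C = (62510·0.1327 + 2970·25.20)/65480 = 1.270 mg/L.
After outfall 3: Q = 65480 + 7370 = 72850 L/s; C = (65480·1.270 + 7370·27.00)/72850 = 3.873 mg/L.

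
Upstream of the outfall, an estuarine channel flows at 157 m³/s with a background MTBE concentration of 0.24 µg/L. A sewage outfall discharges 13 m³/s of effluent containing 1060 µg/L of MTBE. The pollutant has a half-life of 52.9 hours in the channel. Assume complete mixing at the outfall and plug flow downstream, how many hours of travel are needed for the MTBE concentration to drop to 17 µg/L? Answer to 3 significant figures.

After mixing, C = (157.0·0.2400 + 13.00·1060) / 170.0 = 13820/170.0 = 81.28 µg/L.
Half-life 52.9 h → k = ln 2 / 52.9 = 0.01310 h⁻¹ = 0.3145 d⁻¹.
81.28·exp(−k·t) = 17 → t = ln(81.28/17)/k = 429900 s = 119.4 h.

119 h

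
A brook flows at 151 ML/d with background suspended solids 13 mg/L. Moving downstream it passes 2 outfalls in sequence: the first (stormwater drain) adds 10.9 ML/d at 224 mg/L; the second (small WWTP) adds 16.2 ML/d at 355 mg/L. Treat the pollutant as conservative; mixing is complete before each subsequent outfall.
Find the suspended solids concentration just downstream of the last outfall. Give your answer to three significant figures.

57.0 mg/L

After outfall 1: Q = 151.0 + 10.90 = 161.9 ML/d; C = (151.0·13.00 + 10.90·224.0)/161.9 = 27.21 mg/L.
After outfall 2: Q = 161.9 + 16.20 = 178.1 ML/d; C = (161.9·27.21 + 16.20·355.0)/178.1 = 57.02 mg/L.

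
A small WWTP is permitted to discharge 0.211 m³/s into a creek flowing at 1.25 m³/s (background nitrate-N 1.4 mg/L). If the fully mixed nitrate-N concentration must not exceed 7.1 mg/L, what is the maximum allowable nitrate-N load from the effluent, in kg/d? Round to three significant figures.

745 kg/d

Mass balance at the limit: 1.250·1.400 + 0.2110·Cₑ = 1.461·7.1 → Cₑ = 40.87 mg/L.
Load = 0.2110 m³/s × 40.87 g/m³ × 86 400 s/d = 745.0 kg/d.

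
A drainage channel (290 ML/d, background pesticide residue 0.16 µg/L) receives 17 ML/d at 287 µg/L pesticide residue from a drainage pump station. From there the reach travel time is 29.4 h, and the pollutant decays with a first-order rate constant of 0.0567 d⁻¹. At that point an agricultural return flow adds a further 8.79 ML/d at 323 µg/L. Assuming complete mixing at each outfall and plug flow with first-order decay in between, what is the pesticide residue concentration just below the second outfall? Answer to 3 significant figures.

23.5 µg/L

Flow-weighted average: C = (290.0·0.1600 + 17.00·287.0) / 307.0 = 4925/307.0 = 16.04 µg/L; combined flow 307.0 ML/d.
Decay over the reach: 16.04·exp(−kt) = 16.04·0.9329 = 14.97 µg/L.
At the second outfall, C = (307.0·14.97 + 8.790·323.0) / (307.0 + 8.790) = 23.54 µg/L.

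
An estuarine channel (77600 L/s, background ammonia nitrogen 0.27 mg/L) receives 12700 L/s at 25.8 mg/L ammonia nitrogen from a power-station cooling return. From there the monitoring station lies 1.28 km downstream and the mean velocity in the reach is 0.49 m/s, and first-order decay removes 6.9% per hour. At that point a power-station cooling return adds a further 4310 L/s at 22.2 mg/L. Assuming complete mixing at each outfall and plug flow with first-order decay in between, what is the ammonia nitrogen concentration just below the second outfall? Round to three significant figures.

4.51 mg/L

Flow-weighted average: C = (77600·0.2700 + 12700·25.80) / 90300 = 348600/90300 = 3.861 mg/L; combined flow 90300 L/s.
Travel time t = 1.28·1000 / 0.49 = 2612 s = 0.7256 h.
6.9%/h lost → k = −ln(1 − 0.069) = 0.07150 h⁻¹.
First-order decay: C = 3.861·exp(−k·t) = 3.861·0.9494 = 3.665 mg/L.
Second outfall: C = (90300·3.665 + 4310·22.20)/94610 = 4.510 mg/L.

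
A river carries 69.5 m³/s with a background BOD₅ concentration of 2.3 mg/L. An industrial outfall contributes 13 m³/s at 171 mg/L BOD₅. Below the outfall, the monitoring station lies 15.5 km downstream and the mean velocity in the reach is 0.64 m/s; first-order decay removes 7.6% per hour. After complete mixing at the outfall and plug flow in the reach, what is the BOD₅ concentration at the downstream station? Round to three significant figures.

17.0 mg/L

Conservation of mass: C = (69.50·2.300 + 13.00·171.0) / 82.50 = 2383/82.50 = 28.88 mg/L.
Travel time t = 15.5·1000 / 0.64 = 24220 s = 6.727 h.
7.6%/h lost → k = −ln(1 − 0.076) = 0.07904 h⁻¹.
Applying C = C₀e^(−kt): 28.88 × 0.5876 = 16.97 mg/L.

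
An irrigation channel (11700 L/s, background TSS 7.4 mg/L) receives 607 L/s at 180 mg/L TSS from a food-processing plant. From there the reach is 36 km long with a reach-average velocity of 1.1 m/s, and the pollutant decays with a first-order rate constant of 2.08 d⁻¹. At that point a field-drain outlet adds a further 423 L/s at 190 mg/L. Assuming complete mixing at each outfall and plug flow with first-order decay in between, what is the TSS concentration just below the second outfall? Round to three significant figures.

Conservation of mass: C = (11700·7.400 + 607.0·180.0) / 12310 = 195800/12310 = 15.91 mg/L; combined flow 12310 L/s.
Travel time t = 36·1000 / 1.1 = 32730 s = 9.091 h.
After decay, C = 15.91 × e^(−kt) = 15.91 × 0.4548 = 7.237 mg/L.
At the second outfall, C = (12310·7.237 + 423.0·190.0) / (12310 + 423.0) = 13.31 mg/L.

13.3 mg/L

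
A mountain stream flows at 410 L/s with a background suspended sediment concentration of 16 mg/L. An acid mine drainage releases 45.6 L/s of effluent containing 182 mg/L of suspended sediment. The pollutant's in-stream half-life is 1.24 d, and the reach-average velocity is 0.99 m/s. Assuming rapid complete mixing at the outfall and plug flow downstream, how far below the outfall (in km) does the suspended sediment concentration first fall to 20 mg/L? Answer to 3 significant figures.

Mixed concentration C = ΣQC/ΣQ = (410.0·16.00 + 45.60·182.0) / 455.6 = 14860/455.6 = 32.61 mg/L.
Half-life 1.24 d → k = ln 2 / 1.24 = 0.5590 d⁻¹.
Set 32.61·exp(−k·t) = 20 → t = ln(32.61/20)/k = 75590 s = 21.00 h.
Distance = v·t = 0.99·75590 = 74830 m = 74.83 km.

74.8 km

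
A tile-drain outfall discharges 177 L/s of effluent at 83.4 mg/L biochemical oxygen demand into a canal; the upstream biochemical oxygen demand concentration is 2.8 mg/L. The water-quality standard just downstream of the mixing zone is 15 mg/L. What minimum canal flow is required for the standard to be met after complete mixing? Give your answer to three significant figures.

Set C_mix = 15: (Q·2.800 + 177.0·83.40) / (Q + 177.0) = 15
→ Q = 177.0·(83.40 − 15)/(15 − 2.800) = 992.4 L/s.

992 L/s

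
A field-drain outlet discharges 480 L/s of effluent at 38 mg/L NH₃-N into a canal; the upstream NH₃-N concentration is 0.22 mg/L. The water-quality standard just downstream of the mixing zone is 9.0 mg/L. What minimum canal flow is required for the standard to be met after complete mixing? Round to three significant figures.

Set C_mix = 9.0: (Q·0.2200 + 480.0·38.00) / (Q + 480.0) = 9.0
→ Q = 480.0·(38.00 − 9.0)/(9.0 − 0.2200) = 1585 L/s.

1590 L/s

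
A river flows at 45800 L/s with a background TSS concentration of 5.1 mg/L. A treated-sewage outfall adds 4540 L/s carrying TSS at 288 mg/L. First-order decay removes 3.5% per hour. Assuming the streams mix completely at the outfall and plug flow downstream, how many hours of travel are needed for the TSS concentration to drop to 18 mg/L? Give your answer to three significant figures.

14.9 h

After mixing, C = (45800·5.100 + 4540·288.0) / 50340 = 1541000/50340 = 30.61 mg/L.
3.5%/h lost → k = −ln(1 − 0.035) = 0.03563 h⁻¹.
30.61·exp(−k·t) = 18 → t = ln(30.61/18)/k = 53660 s = 14.91 h.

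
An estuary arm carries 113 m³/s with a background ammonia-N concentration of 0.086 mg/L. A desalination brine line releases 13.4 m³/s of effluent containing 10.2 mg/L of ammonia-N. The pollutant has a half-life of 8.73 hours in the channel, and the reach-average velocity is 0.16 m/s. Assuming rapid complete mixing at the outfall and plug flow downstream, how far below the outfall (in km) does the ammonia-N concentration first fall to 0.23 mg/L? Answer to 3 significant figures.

Conservation of mass: C = (113.0·0.08600 + 13.40·10.20) / 126.4 = 146.4/126.4 = 1.158 mg/L.
Half-life 8.73 h → k = ln 2 / 8.73 = 0.07940 h⁻¹ = 1.906 d⁻¹.
Set 1.158·exp(−k·t) = 0.23 → t = ln(1.158/0.23)/k = 73300 s = 20.36 h.
Distance = v·t = 0.16·73300 = 11730 m = 11.73 km.

11.7 km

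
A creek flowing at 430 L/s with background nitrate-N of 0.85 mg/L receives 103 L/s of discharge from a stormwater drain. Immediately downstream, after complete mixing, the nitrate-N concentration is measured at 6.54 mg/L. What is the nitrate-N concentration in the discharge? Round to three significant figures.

Mass balance: 430.0·0.8500 + 103.0·Cₑ = 533.0·6.540
→ Cₑ = (533.0·6.540 − 430.0·0.8500) / 103.0 = 30.29 mg/L.

30.3 mg/L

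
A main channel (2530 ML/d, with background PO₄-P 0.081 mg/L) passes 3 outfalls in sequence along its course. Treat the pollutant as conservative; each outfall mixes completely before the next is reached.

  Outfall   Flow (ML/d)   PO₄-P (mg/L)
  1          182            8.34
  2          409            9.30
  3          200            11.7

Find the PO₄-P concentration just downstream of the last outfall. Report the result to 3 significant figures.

2.37 mg/L

Below outfall 1: Q → 2712 ML/d, C = (2530·0.08100 + 182.0·8.340)/2712 = 0.6353 mg/L.
Below outfall 2: Q → 3121 ML/d, C = (2712·0.6353 + 409.0·9.300)/3121 = 1.771 mg/L.
Below outfall 3: Q → 3321 ML/d, C = (3121·1.771 + 200.0·11.70)/3321 = 2.369 mg/L.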